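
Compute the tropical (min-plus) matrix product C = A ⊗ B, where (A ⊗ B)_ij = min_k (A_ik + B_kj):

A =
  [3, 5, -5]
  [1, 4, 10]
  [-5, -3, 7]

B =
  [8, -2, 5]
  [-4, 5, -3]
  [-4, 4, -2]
A ⊗ B =
  [-9, -1, -7]
  [0, -1, 1]
  [-7, -7, -6]

Apply the min-plus product entry-by-entry:
  C[0][0] = min over k of (A[0][0] + B[0][0] = 3 + 8 = 11, A[0][1] + B[1][0] = 5 + -4 = 1, A[0][2] + B[2][0] = -5 + -4 = -9) = -9 (attained at k = 2)
  C[0][1] = min over k of (A[0][0] + B[0][1] = 3 + -2 = 1, A[0][1] + B[1][1] = 5 + 5 = 10, A[0][2] + B[2][1] = -5 + 4 = -1) = -1 (attained at k = 2)
  C[0][2] = min over k of (A[0][0] + B[0][2] = 3 + 5 = 8, A[0][1] + B[1][2] = 5 + -3 = 2, A[0][2] + B[2][2] = -5 + -2 = -7) = -7 (attained at k = 2)
  C[1][0] = min over k of (A[1][0] + B[0][0] = 1 + 8 = 9, A[1][1] + B[1][0] = 4 + -4 = 0, A[1][2] + B[2][0] = 10 + -4 = 6) = 0 (attained at k = 1)
  C[1][1] = min over k of (A[1][0] + B[0][1] = 1 + -2 = -1, A[1][1] + B[1][1] = 4 + 5 = 9, A[1][2] + B[2][1] = 10 + 4 = 14) = -1 (attained at k = 0)
  C[1][2] = min over k of (A[1][0] + B[0][2] = 1 + 5 = 6, A[1][1] + B[1][2] = 4 + -3 = 1, A[1][2] + B[2][2] = 10 + -2 = 8) = 1 (attained at k = 1)
  C[2][0] = min over k of (A[2][0] + B[0][0] = -5 + 8 = 3, A[2][1] + B[1][0] = -3 + -4 = -7, A[2][2] + B[2][0] = 7 + -4 = 3) = -7 (attained at k = 1)
  C[2][1] = min over k of (A[2][0] + B[0][1] = -5 + -2 = -7, A[2][1] + B[1][1] = -3 + 5 = 2, A[2][2] + B[2][1] = 7 + 4 = 11) = -7 (attained at k = 0)
  C[2][2] = min over k of (A[2][0] + B[0][2] = -5 + 5 = 0, A[2][1] + B[1][2] = -3 + -3 = -6, A[2][2] + B[2][2] = 7 + -2 = 5) = -6 (attained at k = 1)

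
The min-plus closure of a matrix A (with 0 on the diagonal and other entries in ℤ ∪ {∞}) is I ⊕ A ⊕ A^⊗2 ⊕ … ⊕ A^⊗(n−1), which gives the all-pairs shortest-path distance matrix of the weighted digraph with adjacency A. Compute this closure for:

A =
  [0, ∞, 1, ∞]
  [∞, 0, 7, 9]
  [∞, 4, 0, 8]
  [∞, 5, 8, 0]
Closure =
  [0, 5, 1, 9]
  [∞, 0, 7, 9]
  [∞, 4, 0, 8]
  [∞, 5, 8, 0]

This is the Floyd-Warshall all-pairs shortest-path computation. For each intermediate vertex k = 0, 1, …, 3, update dist[i][j] ← min(dist[i][j], dist[i][k] + dist[k][j]). The final matrix gives, for each (i, j), the minimum total weight of any directed path from i to j (possibly empty when i = j).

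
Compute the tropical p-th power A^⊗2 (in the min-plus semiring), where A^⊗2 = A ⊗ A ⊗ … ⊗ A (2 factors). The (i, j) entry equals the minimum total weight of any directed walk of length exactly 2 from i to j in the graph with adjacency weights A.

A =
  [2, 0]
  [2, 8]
A^⊗2 =
  [2, 2]
  [4, 2]

Each entry (A^⊗2)_ij equals the minimum over all length-2 walks i = v_0 → v_1 → … → v_2 = j of Σ_t A[v_t][v_{t+1}]. For example, for (i, j) = (0, 1) we minimise over 2 possible intermediate vertex sequences; the minimum is 2, attained along the walk 0 → 0 → 1.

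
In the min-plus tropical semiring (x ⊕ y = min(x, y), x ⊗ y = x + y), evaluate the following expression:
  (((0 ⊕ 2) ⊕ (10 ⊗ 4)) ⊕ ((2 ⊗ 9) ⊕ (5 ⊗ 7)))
(((0 ⊕ 2) ⊕ (10 ⊗ 4)) ⊕ ((2 ⊗ 9) ⊕ (5 ⊗ 7))) = 0

Expand innermost to outermost. Recall ⊕ takes the minimum of its arguments and ⊗ takes their sum. Working out the expression (((0 ⊕ 2) ⊕ (10 ⊗ 4)) ⊕ ((2 ⊗ 9) ⊕ (5 ⊗ 7))) gives 0.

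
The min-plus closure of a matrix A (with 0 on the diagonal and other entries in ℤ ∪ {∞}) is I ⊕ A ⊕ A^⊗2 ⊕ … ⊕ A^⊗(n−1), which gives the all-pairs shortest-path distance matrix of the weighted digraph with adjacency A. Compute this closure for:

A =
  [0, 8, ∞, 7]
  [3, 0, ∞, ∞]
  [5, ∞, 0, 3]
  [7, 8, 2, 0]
Closure =
  [0, 8, 9, 7]
  [3, 0, 12, 10]
  [5, 11, 0, 3]
  [7, 8, 2, 0]

This is the Floyd-Warshall all-pairs shortest-path computation. For each intermediate vertex k = 0, 1, …, 3, update dist[i][j] ← min(dist[i][j], dist[i][k] + dist[k][j]). The final matrix gives, for each (i, j), the minimum total weight of any directed path from i to j (possibly empty when i = j).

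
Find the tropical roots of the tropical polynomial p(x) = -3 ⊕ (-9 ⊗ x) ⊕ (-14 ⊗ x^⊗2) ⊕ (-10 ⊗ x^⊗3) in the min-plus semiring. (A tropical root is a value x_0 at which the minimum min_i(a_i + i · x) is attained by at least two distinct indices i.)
Roots: {-4, 5, 6}

Each tropical root is a break point of the lower envelope of the lines y = a_i + i · x (there are 4 lines, with slopes 0, 1, ..., 3). Only the lines that attain the minimum somewhere contribute to roots; other lines are dominated. Here the surviving (envelope) indices are i = 3, i = 2, i = 1, i = 0.
Intersections between consecutive envelope lines give the roots: for adjacent envelope indices i < j the intersection is x = (a_i − a_j) / (j − i). Reading off the sorted break points: {-4, 5, 6}.
Verification: at each break x_0, at least two indices attain the minimum of min_i(a_i + i · x_0).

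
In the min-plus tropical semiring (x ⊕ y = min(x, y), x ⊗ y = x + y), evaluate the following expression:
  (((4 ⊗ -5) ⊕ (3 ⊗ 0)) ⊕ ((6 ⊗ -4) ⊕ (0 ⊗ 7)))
(((4 ⊗ -5) ⊕ (3 ⊗ 0)) ⊕ ((6 ⊗ -4) ⊕ (0 ⊗ 7))) = -1

Expand innermost to outermost. Recall ⊕ takes the minimum of its arguments and ⊗ takes their sum. Working out the expression (((4 ⊗ -5) ⊕ (3 ⊗ 0)) ⊕ ((6 ⊗ -4) ⊕ (0 ⊗ 7))) gives -1.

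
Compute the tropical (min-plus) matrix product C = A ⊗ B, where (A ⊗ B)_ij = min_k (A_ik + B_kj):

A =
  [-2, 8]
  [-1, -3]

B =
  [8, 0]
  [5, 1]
A ⊗ B =
  [6, -2]
  [2, -2]

Apply the min-plus product entry-by-entry:
  C[0][0] = min over k of (A[0][0] + B[0][0] = -2 + 8 = 6, A[0][1] + B[1][0] = 8 + 5 = 13) = 6 (attained at k = 0)
  C[0][1] = min over k of (A[0][0] + B[0][1] = -2 + 0 = -2, A[0][1] + B[1][1] = 8 + 1 = 9) = -2 (attained at k = 0)
  C[1][0] = min over k of (A[1][0] + B[0][0] = -1 + 8 = 7, A[1][1] + B[1][0] = -3 + 5 = 2) = 2 (attained at k = 1)
  C[1][1] = min over k of (A[1][0] + B[0][1] = -1 + 0 = -1, A[1][1] + B[1][1] = -3 + 1 = -2) = -2 (attained at k = 1)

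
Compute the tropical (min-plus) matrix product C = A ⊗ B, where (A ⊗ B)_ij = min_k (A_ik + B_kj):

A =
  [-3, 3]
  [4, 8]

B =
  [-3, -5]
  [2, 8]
A ⊗ B =
  [-6, -8]
  [1, -1]

Apply the min-plus product entry-by-entry:
  C[0][0] = min over k of (A[0][0] + B[0][0] = -3 + -3 = -6, A[0][1] + B[1][0] = 3 + 2 = 5) = -6 (attained at k = 0)
  C[0][1] = min over k of (A[0][0] + B[0][1] = -3 + -5 = -8, A[0][1] + B[1][1] = 3 + 8 = 11) = -8 (attained at k = 0)
  C[1][0] = min over k of (A[1][0] + B[0][0] = 4 + -3 = 1, A[1][1] + B[1][0] = 8 + 2 = 10) = 1 (attained at k = 0)
  C[1][1] = min over k of (A[1][0] + B[0][1] = 4 + -5 = -1, A[1][1] + B[1][1] = 8 + 8 = 16) = -1 (attained at k = 0)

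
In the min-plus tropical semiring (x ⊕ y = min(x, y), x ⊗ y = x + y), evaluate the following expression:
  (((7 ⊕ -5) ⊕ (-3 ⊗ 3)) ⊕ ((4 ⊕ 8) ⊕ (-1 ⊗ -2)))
(((7 ⊕ -5) ⊕ (-3 ⊗ 3)) ⊕ ((4 ⊕ 8) ⊕ (-1 ⊗ -2))) = -5

Expand innermost to outermost. Recall ⊕ takes the minimum of its arguments and ⊗ takes their sum. Working out the expression (((7 ⊕ -5) ⊕ (-3 ⊗ 3)) ⊕ ((4 ⊕ 8) ⊕ (-1 ⊗ -2))) gives -5.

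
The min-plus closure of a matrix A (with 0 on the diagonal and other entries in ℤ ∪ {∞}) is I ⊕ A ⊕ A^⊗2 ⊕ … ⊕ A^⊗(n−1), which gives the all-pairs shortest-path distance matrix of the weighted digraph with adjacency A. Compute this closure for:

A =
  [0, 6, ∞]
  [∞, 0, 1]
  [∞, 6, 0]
Closure =
  [0, 6, 7]
  [∞, 0, 1]
  [∞, 6, 0]

This is the Floyd-Warshall all-pairs shortest-path computation. For each intermediate vertex k = 0, 1, …, 2, update dist[i][j] ← min(dist[i][j], dist[i][k] + dist[k][j]). The final matrix gives, for each (i, j), the minimum total weight of any directed path from i to j (possibly empty when i = j).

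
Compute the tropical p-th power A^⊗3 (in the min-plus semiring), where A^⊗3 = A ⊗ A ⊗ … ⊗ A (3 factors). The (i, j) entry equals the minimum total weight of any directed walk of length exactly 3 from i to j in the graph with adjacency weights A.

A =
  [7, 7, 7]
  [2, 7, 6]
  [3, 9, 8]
A^⊗3 =
  [16, 16, 16]
  [11, 16, 15]
  [12, 17, 16]

Each entry (A^⊗3)_ij equals the minimum over all length-3 walks i = v_0 → v_1 → … → v_3 = j of Σ_t A[v_t][v_{t+1}]. For example, for (i, j) = (0, 2) we minimise over 9 possible intermediate vertex sequences; the minimum is 16, attained along the walk 0 → 1 → 0 → 2.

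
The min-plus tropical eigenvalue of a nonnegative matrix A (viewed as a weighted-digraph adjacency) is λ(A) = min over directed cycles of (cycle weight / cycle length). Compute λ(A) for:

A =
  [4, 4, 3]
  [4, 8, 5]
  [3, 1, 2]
λ(A) = 2

Enumerate directed cycles and compute their means (weight / length). Sample:
  cycle 0 → 0: weight = 4, length = 1, mean = 4/1 ≈ 4.000
  cycle 1 → 1: weight = 8, length = 1, mean = 8/1 ≈ 8.000
  cycle 2 → 2: weight = 2, length = 1, mean = 2/1 ≈ 2.000
  cycle 0 → 1 → 0: weight = 8, length = 2, mean = 8/2 ≈ 4.000
  cycle 0 → 2 → 0: weight = 6, length = 2, mean = 6/2 ≈ 3.000
  cycle 1 → 0 → 1: weight = 8, length = 2, mean = 8/2 ≈ 4.000
Minimum mean = 2.000, attained e.g. along the cycle 2 → 2 with weight 2 and length 1. So λ(A) = 2/1 = 2.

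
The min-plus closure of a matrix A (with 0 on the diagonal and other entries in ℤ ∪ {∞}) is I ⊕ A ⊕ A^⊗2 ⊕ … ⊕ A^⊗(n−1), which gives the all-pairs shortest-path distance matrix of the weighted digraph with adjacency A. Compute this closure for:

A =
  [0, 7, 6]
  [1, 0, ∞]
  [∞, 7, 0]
Closure =
  [0, 7, 6]
  [1, 0, 7]
  [8, 7, 0]

This is the Floyd-Warshall all-pairs shortest-path computation. For each intermediate vertex k = 0, 1, …, 2, update dist[i][j] ← min(dist[i][j], dist[i][k] + dist[k][j]). The final matrix gives, for each (i, j), the minimum total weight of any directed path from i to j (possibly empty when i = j).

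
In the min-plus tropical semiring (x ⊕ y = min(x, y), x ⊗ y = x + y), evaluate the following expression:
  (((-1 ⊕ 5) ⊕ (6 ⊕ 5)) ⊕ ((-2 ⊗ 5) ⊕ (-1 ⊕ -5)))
(((-1 ⊕ 5) ⊕ (6 ⊕ 5)) ⊕ ((-2 ⊗ 5) ⊕ (-1 ⊕ -5))) = -5

Expand innermost to outermost. Recall ⊕ takes the minimum of its arguments and ⊗ takes their sum. Working out the expression (((-1 ⊕ 5) ⊕ (6 ⊕ 5)) ⊕ ((-2 ⊗ 5) ⊕ (-1 ⊕ -5))) gives -5.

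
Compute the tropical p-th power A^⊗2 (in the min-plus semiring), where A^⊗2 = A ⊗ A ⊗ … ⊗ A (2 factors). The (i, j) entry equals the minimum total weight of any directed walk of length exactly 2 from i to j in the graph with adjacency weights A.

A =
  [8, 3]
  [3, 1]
A^⊗2 =
  [6, 4]
  [4, 2]

Each entry (A^⊗2)_ij equals the minimum over all length-2 walks i = v_0 → v_1 → … → v_2 = j of Σ_t A[v_t][v_{t+1}]. For example, for (i, j) = (0, 1) we minimise over 2 possible intermediate vertex sequences; the minimum is 4, attained along the walk 0 → 1 → 1.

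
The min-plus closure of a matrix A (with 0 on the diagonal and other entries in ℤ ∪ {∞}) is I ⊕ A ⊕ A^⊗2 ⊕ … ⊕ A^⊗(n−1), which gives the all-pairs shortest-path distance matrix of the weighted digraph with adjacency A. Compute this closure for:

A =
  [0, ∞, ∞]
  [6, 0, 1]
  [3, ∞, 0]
Closure =
  [0, ∞, ∞]
  [4, 0, 1]
  [3, ∞, 0]

This is the Floyd-Warshall all-pairs shortest-path computation. For each intermediate vertex k = 0, 1, …, 2, update dist[i][j] ← min(dist[i][j], dist[i][k] + dist[k][j]). The final matrix gives, for each (i, j), the minimum total weight of any directed path from i to j (possibly empty when i = j).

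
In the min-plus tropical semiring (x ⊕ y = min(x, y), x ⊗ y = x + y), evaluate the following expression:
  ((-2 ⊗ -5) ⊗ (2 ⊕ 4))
((-2 ⊗ -5) ⊗ (2 ⊕ 4)) = -5

Expand innermost to outermost. Recall ⊕ takes the minimum of its arguments and ⊗ takes their sum. Working out the expression ((-2 ⊗ -5) ⊗ (2 ⊕ 4)) gives -5.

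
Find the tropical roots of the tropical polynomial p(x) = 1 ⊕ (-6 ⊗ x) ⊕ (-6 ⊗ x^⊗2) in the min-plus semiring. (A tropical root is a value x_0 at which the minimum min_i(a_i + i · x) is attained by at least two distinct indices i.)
Roots: {0, 7}

Each tropical root is a break point of the lower envelope of the lines y = a_i + i · x (there are 3 lines, with slopes 0, 1, ..., 2). Only the lines that attain the minimum somewhere contribute to roots; other lines are dominated. Here the surviving (envelope) indices are i = 2, i = 1, i = 0.
Intersections between consecutive envelope lines give the roots: for adjacent envelope indices i < j the intersection is x = (a_i − a_j) / (j − i). Reading off the sorted break points: {0, 7}.
Verification: at each break x_0, at least two indices attain the minimum of min_i(a_i + i · x_0).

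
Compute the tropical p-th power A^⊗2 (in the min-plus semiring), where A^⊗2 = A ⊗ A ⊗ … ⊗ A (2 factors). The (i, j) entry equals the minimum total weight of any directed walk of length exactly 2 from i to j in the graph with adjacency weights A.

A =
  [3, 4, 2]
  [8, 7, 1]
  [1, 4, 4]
A^⊗2 =
  [3, 6, 5]
  [2, 5, 5]
  [4, 5, 3]

Each entry (A^⊗2)_ij equals the minimum over all length-2 walks i = v_0 → v_1 → … → v_2 = j of Σ_t A[v_t][v_{t+1}]. For example, for (i, j) = (0, 2) we minimise over 3 possible intermediate vertex sequences; the minimum is 5, attained along the walk 0 → 0 → 2.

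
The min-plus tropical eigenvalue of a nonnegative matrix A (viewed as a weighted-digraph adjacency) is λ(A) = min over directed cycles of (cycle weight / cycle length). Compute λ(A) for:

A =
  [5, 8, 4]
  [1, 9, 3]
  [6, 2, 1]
λ(A) = 1

Enumerate directed cycles and compute their means (weight / length). Sample:
  cycle 0 → 0: weight = 5, length = 1, mean = 5/1 ≈ 5.000
  cycle 1 → 1: weight = 9, length = 1, mean = 9/1 ≈ 9.000
  cycle 2 → 2: weight = 1, length = 1, mean = 1/1 ≈ 1.000
  cycle 0 → 1 → 0: weight = 9, length = 2, mean = 9/2 ≈ 4.500
  cycle 0 → 2 → 0: weight = 10, length = 2, mean = 10/2 ≈ 5.000
  cycle 1 → 0 → 1: weight = 9, length = 2, mean = 9/2 ≈ 4.500
Minimum mean = 1.000, attained e.g. along the cycle 2 → 2 with weight 1 and length 1. So λ(A) = 1/1 = 1.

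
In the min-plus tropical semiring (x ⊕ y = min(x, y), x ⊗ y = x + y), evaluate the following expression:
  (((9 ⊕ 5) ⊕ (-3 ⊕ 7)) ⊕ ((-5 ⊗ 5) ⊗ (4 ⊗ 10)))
(((9 ⊕ 5) ⊕ (-3 ⊕ 7)) ⊕ ((-5 ⊗ 5) ⊗ (4 ⊗ 10))) = -3

Expand innermost to outermost. Recall ⊕ takes the minimum of its arguments and ⊗ takes their sum. Working out the expression (((9 ⊕ 5) ⊕ (-3 ⊕ 7)) ⊕ ((-5 ⊗ 5) ⊗ (4 ⊗ 10))) gives -3.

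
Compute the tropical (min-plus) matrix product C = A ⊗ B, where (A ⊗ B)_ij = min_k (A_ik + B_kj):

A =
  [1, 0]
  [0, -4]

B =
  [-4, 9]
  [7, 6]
A ⊗ B =
  [-3, 6]
  [-4, 2]

Apply the min-plus product entry-by-entry:
  C[0][0] = min over k of (A[0][0] + B[0][0] = 1 + -4 = -3, A[0][1] + B[1][0] = 0 + 7 = 7) = -3 (attained at k = 0)
  C[0][1] = min over k of (A[0][0] + B[0][1] = 1 + 9 = 10, A[0][1] + B[1][1] = 0 + 6 = 6) = 6 (attained at k = 1)
  C[1][0] = min over k of (A[1][0] + B[0][0] = 0 + -4 = -4, A[1][1] + B[1][0] = -4 + 7 = 3) = -4 (attained at k = 0)
  C[1][1] = min over k of (A[1][0] + B[0][1] = 0 + 9 = 9, A[1][1] + B[1][1] = -4 + 6 = 2) = 2 (attained at k = 1)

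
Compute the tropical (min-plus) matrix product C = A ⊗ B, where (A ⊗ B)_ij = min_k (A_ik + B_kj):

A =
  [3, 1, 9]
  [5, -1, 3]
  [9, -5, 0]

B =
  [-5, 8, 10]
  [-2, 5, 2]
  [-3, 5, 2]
A ⊗ B =
  [-2, 6, 3]
  [-3, 4, 1]
  [-7, 0, -3]

Apply the min-plus product entry-by-entry:
  C[0][0] = min over k of (A[0][0] + B[0][0] = 3 + -5 = -2, A[0][1] + B[1][0] = 1 + -2 = -1, A[0][2] + B[2][0] = 9 + -3 = 6) = -2 (attained at k = 0)
  C[0][1] = min over k of (A[0][0] + B[0][1] = 3 + 8 = 11, A[0][1] + B[1][1] = 1 + 5 = 6, A[0][2] + B[2][1] = 9 + 5 = 14) = 6 (attained at k = 1)
  C[0][2] = min over k of (A[0][0] + B[0][2] = 3 + 10 = 13, A[0][1] + B[1][2] = 1 + 2 = 3, A[0][2] + B[2][2] = 9 + 2 = 11) = 3 (attained at k = 1)
  C[1][0] = min over k of (A[1][0] + B[0][0] = 5 + -5 = 0, A[1][1] + B[1][0] = -1 + -2 = -3, A[1][2] + B[2][0] = 3 + -3 = 0) = -3 (attained at k = 1)
  C[1][1] = min over k of (A[1][0] + B[0][1] = 5 + 8 = 13, A[1][1] + B[1][1] = -1 + 5 = 4, A[1][2] + B[2][1] = 3 + 5 = 8) = 4 (attained at k = 1)
  C[1][2] = min over k of (A[1][0] + B[0][2] = 5 + 10 = 15, A[1][1] + B[1][2] = -1 + 2 = 1, A[1][2] + B[2][2] = 3 + 2 = 5) = 1 (attained at k = 1)
  C[2][0] = min over k of (A[2][0] + B[0][0] = 9 + -5 = 4, A[2][1] + B[1][0] = -5 + -2 = -7, A[2][2] + B[2][0] = 0 + -3 = -3) = -7 (attained at k = 1)
  C[2][1] = min over k of (A[2][0] + B[0][1] = 9 + 8 = 17, A[2][1] + B[1][1] = -5 + 5 = 0, A[2][2] + B[2][1] = 0 + 5 = 5) = 0 (attained at k = 1)
  C[2][2] = min over k of (A[2][0] + B[0][2] = 9 + 10 = 19, A[2][1] + B[1][2] = -5 + 2 = -3, A[2][2] + B[2][2] = 0 + 2 = 2) = -3 (attained at k = 1)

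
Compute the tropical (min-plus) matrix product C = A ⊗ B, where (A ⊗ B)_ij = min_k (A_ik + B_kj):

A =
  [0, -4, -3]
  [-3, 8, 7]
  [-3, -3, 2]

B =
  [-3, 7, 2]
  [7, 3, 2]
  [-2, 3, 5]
A ⊗ B =
  [-5, -1, -2]
  [-6, 4, -1]
  [-6, 0, -1]

Apply the min-plus product entry-by-entry:
  C[0][0] = min over k of (A[0][0] + B[0][0] = 0 + -3 = -3, A[0][1] + B[1][0] = -4 + 7 = 3, A[0][2] + B[2][0] = -3 + -2 = -5) = -5 (attained at k = 2)
  C[0][1] = min over k of (A[0][0] + B[0][1] = 0 + 7 = 7, A[0][1] + B[1][1] = -4 + 3 = -1, A[0][2] + B[2][1] = -3 + 3 = 0) = -1 (attained at k = 1)
  C[0][2] = min over k of (A[0][0] + B[0][2] = 0 + 2 = 2, A[0][1] + B[1][2] = -4 + 2 = -2, A[0][2] + B[2][2] = -3 + 5 = 2) = -2 (attained at k = 1)
  C[1][0] = min over k of (A[1][0] + B[0][0] = -3 + -3 = -6, A[1][1] + B[1][0] = 8 + 7 = 15, A[1][2] + B[2][0] = 7 + -2 = 5) = -6 (attained at k = 0)
  C[1][1] = min over k of (A[1][0] + B[0][1] = -3 + 7 = 4, A[1][1] + B[1][1] = 8 + 3 = 11, A[1][2] + B[2][1] = 7 + 3 = 10) = 4 (attained at k = 0)
  C[1][2] = min over k of (A[1][0] + B[0][2] = -3 + 2 = -1, A[1][1] + B[1][2] = 8 + 2 = 10, A[1][2] + B[2][2] = 7 + 5 = 12) = -1 (attained at k = 0)
  C[2][0] = min over k of (A[2][0] + B[0][0] = -3 + -3 = -6, A[2][1] + B[1][0] = -3 + 7 = 4, A[2][2] + B[2][0] = 2 + -2 = 0) = -6 (attained at k = 0)
  C[2][1] = min over k of (A[2][0] + B[0][1] = -3 + 7 = 4, A[2][1] + B[1][1] = -3 + 3 = 0, A[2][2] + B[2][1] = 2 + 3 = 5) = 0 (attained at k = 1)
  C[2][2] = min over k of (A[2][0] + B[0][2] = -3 + 2 = -1, A[2][1] + B[1][2] = -3 + 2 = -1, A[2][2] + B[2][2] = 2 + 5 = 7) = -1 (attained at k = 0)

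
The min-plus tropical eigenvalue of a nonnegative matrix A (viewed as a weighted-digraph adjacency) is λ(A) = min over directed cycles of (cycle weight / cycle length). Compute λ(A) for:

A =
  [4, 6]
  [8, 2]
λ(A) = 2

Enumerate directed cycles and compute their means (weight / length). Sample:
  cycle 0 → 0: weight = 4, length = 1, mean = 4/1 ≈ 4.000
  cycle 1 → 1: weight = 2, length = 1, mean = 2/1 ≈ 2.000
  cycle 0 → 1 → 0: weight = 14, length = 2, mean = 14/2 ≈ 7.000
  cycle 1 → 0 → 1: weight = 14, length = 2, mean = 14/2 ≈ 7.000
Minimum mean = 2.000, attained e.g. along the cycle 1 → 1 with weight 2 and length 1. So λ(A) = 2/1 = 2.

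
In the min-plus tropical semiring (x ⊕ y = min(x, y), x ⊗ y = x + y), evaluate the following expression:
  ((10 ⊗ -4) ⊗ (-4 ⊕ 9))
((10 ⊗ -4) ⊗ (-4 ⊕ 9)) = 2

Expand innermost to outermost. Recall ⊕ takes the minimum of its arguments and ⊗ takes their sum. Working out the expression ((10 ⊗ -4) ⊗ (-4 ⊕ 9)) gives 2.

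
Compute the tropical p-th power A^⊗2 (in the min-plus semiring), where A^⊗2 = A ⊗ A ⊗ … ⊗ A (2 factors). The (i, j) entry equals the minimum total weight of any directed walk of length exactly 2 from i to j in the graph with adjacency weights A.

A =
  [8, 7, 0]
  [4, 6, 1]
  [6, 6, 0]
A^⊗2 =
  [6, 6, 0]
  [7, 7, 1]
  [6, 6, 0]

Each entry (A^⊗2)_ij equals the minimum over all length-2 walks i = v_0 → v_1 → … → v_2 = j of Σ_t A[v_t][v_{t+1}]. For example, for (i, j) = (0, 2) we minimise over 3 possible intermediate vertex sequences; the minimum is 0, attained along the walk 0 → 2 → 2.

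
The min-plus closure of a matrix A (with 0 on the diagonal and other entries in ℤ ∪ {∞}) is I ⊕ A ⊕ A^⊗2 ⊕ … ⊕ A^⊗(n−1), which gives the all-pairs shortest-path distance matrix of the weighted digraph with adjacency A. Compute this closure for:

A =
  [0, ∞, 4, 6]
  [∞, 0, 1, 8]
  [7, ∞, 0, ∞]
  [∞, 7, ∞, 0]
Closure =
  [0, 13, 4, 6]
  [8, 0, 1, 8]
  [7, 20, 0, 13]
  [15, 7, 8, 0]

This is the Floyd-Warshall all-pairs shortest-path computation. For each intermediate vertex k = 0, 1, …, 3, update dist[i][j] ← min(dist[i][j], dist[i][k] + dist[k][j]). The final matrix gives, for each (i, j), the minimum total weight of any directed path from i to j (possibly empty when i = j).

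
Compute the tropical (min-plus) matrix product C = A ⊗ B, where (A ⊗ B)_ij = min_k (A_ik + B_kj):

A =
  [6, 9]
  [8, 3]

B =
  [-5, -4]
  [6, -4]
A ⊗ B =
  [1, 2]
  [3, -1]

Apply the min-plus product entry-by-entry:
  C[0][0] = min over k of (A[0][0] + B[0][0] = 6 + -5 = 1, A[0][1] + B[1][0] = 9 + 6 = 15) = 1 (attained at k = 0)
  C[0][1] = min over k of (A[0][0] + B[0][1] = 6 + -4 = 2, A[0][1] + B[1][1] = 9 + -4 = 5) = 2 (attained at k = 0)
  C[1][0] = min over k of (A[1][0] + B[0][0] = 8 + -5 = 3, A[1][1] + B[1][0] = 3 + 6 = 9) = 3 (attained at k = 0)
  C[1][1] = min over k of (A[1][0] + B[0][1] = 8 + -4 = 4, A[1][1] + B[1][1] = 3 + -4 = -1) = -1 (attained at k = 1)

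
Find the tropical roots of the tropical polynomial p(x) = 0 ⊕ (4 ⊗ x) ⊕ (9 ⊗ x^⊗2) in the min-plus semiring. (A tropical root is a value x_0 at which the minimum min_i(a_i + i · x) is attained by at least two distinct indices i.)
Roots: {-5, -4}

Each tropical root is a break point of the lower envelope of the lines y = a_i + i · x (there are 3 lines, with slopes 0, 1, ..., 2). Only the lines that attain the minimum somewhere contribute to roots; other lines are dominated. Here the surviving (envelope) indices are i = 2, i = 1, i = 0.
Intersections between consecutive envelope lines give the roots: for adjacent envelope indices i < j the intersection is x = (a_i − a_j) / (j − i). Reading off the sorted break points: {-5, -4}.
Verification: at each break x_0, at least two indices attain the minimum of min_i(a_i + i · x_0).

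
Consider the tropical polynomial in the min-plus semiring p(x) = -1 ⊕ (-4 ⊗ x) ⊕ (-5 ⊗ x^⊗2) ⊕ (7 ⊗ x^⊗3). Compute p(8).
p(8) = -1

A tropical monomial a ⊗ x^⊗i evaluates to a + i · x. Evaluating each term at x = 8:
  Term 0 contributes -1 + 0 · 8 = -1
  Term 1 contributes -4 + 1 · 8 = 4
  Term 2 contributes -5 + 2 · 8 = 11
  Term 3 contributes 7 + 3 · 8 = 31
p(8) = ⊕ of these = min[-1, 4, 11, 31] = -1.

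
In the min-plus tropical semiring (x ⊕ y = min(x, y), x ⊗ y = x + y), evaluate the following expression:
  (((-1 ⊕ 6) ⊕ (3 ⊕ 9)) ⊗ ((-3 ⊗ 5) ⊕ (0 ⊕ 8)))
(((-1 ⊕ 6) ⊕ (3 ⊕ 9)) ⊗ ((-3 ⊗ 5) ⊕ (0 ⊕ 8))) = -1

Expand innermost to outermost. Recall ⊕ takes the minimum of its arguments and ⊗ takes their sum. Working out the expression (((-1 ⊕ 6) ⊕ (3 ⊕ 9)) ⊗ ((-3 ⊗ 5) ⊕ (0 ⊕ 8))) gives -1.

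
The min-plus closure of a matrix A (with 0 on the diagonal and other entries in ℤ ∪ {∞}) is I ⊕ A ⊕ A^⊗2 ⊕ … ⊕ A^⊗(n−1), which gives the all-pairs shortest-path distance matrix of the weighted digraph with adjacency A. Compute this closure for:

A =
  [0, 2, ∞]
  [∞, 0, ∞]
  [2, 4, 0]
Closure =
  [0, 2, ∞]
  [∞, 0, ∞]
  [2, 4, 0]

This is the Floyd-Warshall all-pairs shortest-path computation. For each intermediate vertex k = 0, 1, …, 2, update dist[i][j] ← min(dist[i][j], dist[i][k] + dist[k][j]). The final matrix gives, for each (i, j), the minimum total weight of any directed path from i to j (possibly empty when i = j).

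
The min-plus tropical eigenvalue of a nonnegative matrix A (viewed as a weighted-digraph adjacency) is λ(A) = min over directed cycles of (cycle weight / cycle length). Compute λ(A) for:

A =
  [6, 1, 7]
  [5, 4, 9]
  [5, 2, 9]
λ(A) = 3

Enumerate directed cycles and compute their means (weight / length). Sample:
  cycle 0 → 0: weight = 6, length = 1, mean = 6/1 ≈ 6.000
  cycle 1 → 1: weight = 4, length = 1, mean = 4/1 ≈ 4.000
  cycle 2 → 2: weight = 9, length = 1, mean = 9/1 ≈ 9.000
  cycle 0 → 1 → 0: weight = 6, length = 2, mean = 6/2 ≈ 3.000
  cycle 0 → 2 → 0: weight = 12, length = 2, mean = 12/2 ≈ 6.000
  cycle 1 → 0 → 1: weight = 6, length = 2, mean = 6/2 ≈ 3.000
Minimum mean = 3.000, attained e.g. along the cycle 0 → 1 → 0 with weight 6 and length 2. So λ(A) = 6/2 = 3.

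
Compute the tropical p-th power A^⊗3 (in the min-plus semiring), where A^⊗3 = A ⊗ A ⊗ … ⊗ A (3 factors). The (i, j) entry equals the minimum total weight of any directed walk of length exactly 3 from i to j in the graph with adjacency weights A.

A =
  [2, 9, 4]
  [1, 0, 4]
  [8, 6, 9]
A^⊗3 =
  [6, 9, 8]
  [1, 0, 4]
  [7, 6, 10]

Each entry (A^⊗3)_ij equals the minimum over all length-3 walks i = v_0 → v_1 → … → v_3 = j of Σ_t A[v_t][v_{t+1}]. For example, for (i, j) = (0, 2) we minimise over 9 possible intermediate vertex sequences; the minimum is 8, attained along the walk 0 → 0 → 0 → 2.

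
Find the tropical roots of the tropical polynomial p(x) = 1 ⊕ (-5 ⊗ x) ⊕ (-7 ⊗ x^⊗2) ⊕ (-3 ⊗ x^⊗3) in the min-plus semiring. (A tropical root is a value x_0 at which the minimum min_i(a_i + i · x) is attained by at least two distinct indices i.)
Roots: {-4, 2, 6}

Each tropical root is a break point of the lower envelope of the lines y = a_i + i · x (there are 4 lines, with slopes 0, 1, ..., 3). Only the lines that attain the minimum somewhere contribute to roots; other lines are dominated. Here the surviving (envelope) indices are i = 3, i = 2, i = 1, i = 0.
Intersections between consecutive envelope lines give the roots: for adjacent envelope indices i < j the intersection is x = (a_i − a_j) / (j − i). Reading off the sorted break points: {-4, 2, 6}.
Verification: at each break x_0, at least two indices attain the minimum of min_i(a_i + i · x_0).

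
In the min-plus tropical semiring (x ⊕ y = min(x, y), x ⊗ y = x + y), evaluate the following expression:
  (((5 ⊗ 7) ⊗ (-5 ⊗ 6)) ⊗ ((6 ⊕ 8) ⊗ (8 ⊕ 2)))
(((5 ⊗ 7) ⊗ (-5 ⊗ 6)) ⊗ ((6 ⊕ 8) ⊗ (8 ⊕ 2))) = 21

Expand innermost to outermost. Recall ⊕ takes the minimum of its arguments and ⊗ takes their sum. Working out the expression (((5 ⊗ 7) ⊗ (-5 ⊗ 6)) ⊗ ((6 ⊕ 8) ⊗ (8 ⊕ 2))) gives 21.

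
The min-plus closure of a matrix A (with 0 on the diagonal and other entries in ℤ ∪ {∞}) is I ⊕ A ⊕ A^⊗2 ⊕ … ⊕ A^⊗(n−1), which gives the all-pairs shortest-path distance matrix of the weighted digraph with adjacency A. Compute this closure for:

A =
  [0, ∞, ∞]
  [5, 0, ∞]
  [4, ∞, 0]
Closure =
  [0, ∞, ∞]
  [5, 0, ∞]
  [4, ∞, 0]

This is the Floyd-Warshall all-pairs shortest-path computation. For each intermediate vertex k = 0, 1, …, 2, update dist[i][j] ← min(dist[i][j], dist[i][k] + dist[k][j]). The final matrix gives, for each (i, j), the minimum total weight of any directed path from i to j (possibly empty when i = j).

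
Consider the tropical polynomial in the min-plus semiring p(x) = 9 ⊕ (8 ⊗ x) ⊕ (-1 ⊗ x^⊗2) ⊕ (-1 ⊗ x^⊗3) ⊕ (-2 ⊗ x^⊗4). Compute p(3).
p(3) = 5

A tropical monomial a ⊗ x^⊗i evaluates to a + i · x. Evaluating each term at x = 3:
  Term 0 contributes 9 + 0 · 3 = 9
  Term 1 contributes 8 + 1 · 3 = 11
  Term 2 contributes -1 + 2 · 3 = 5
  Term 3 contributes -1 + 3 · 3 = 8
  Term 4 contributes -2 + 4 · 3 = 10
p(3) = ⊕ of these = min[9, 11, 5, 8, 10] = 5.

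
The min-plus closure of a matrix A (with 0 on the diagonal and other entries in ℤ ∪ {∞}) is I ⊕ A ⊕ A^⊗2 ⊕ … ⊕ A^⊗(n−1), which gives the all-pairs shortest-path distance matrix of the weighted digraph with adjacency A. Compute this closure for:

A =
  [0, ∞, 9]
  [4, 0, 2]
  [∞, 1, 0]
Closure =
  [0, 10, 9]
  [4, 0, 2]
  [5, 1, 0]

This is the Floyd-Warshall all-pairs shortest-path computation. For each intermediate vertex k = 0, 1, …, 2, update dist[i][j] ← min(dist[i][j], dist[i][k] + dist[k][j]). The final matrix gives, for each (i, j), the minimum total weight of any directed path from i to j (possibly empty when i = j).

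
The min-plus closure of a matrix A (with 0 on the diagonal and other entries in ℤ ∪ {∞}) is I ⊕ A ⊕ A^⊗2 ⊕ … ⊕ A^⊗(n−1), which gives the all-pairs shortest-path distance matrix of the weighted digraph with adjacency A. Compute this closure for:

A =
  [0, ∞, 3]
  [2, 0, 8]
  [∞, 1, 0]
Closure =
  [0, 4, 3]
  [2, 0, 5]
  [3, 1, 0]

This is the Floyd-Warshall all-pairs shortest-path computation. For each intermediate vertex k = 0, 1, …, 2, update dist[i][j] ← min(dist[i][j], dist[i][k] + dist[k][j]). The final matrix gives, for each (i, j), the minimum total weight of any directed path from i to j (possibly empty when i = j).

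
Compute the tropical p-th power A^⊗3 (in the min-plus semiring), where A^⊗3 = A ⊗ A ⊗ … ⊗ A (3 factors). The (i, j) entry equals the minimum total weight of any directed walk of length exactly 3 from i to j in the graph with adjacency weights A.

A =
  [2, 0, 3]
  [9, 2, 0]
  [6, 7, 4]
A^⊗3 =
  [6, 4, 2]
  [8, 6, 4]
  [10, 8, 6]

Each entry (A^⊗3)_ij equals the minimum over all length-3 walks i = v_0 → v_1 → … → v_3 = j of Σ_t A[v_t][v_{t+1}]. For example, for (i, j) = (0, 2) we minimise over 9 possible intermediate vertex sequences; the minimum is 2, attained along the walk 0 → 0 → 1 → 2.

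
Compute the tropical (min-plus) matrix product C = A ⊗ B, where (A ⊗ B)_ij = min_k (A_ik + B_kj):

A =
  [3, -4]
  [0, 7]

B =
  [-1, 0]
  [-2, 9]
A ⊗ B =
  [-6, 3]
  [-1, 0]

Apply the min-plus product entry-by-entry:
  C[0][0] = min over k of (A[0][0] + B[0][0] = 3 + -1 = 2, A[0][1] + B[1][0] = -4 + -2 = -6) = -6 (attained at k = 1)
  C[0][1] = min over k of (A[0][0] + B[0][1] = 3 + 0 = 3, A[0][1] + B[1][1] = -4 + 9 = 5) = 3 (attained at k = 0)
  C[1][0] = min over k of (A[1][0] + B[0][0] = 0 + -1 = -1, A[1][1] + B[1][0] = 7 + -2 = 5) = -1 (attained at k = 0)
  C[1][1] = min over k of (A[1][0] + B[0][1] = 0 + 0 = 0, A[1][1] + B[1][1] = 7 + 9 = 16) = 0 (attained at k = 0)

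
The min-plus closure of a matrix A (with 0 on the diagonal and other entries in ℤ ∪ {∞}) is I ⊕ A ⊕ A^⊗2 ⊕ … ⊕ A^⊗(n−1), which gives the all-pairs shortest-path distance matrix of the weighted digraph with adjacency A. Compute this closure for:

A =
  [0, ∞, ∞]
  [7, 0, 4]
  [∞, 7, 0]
Closure =
  [0, ∞, ∞]
  [7, 0, 4]
  [14, 7, 0]

This is the Floyd-Warshall all-pairs shortest-path computation. For each intermediate vertex k = 0, 1, …, 2, update dist[i][j] ← min(dist[i][j], dist[i][k] + dist[k][j]). The final matrix gives, for each (i, j), the minimum total weight of any directed path from i to j (possibly empty when i = j).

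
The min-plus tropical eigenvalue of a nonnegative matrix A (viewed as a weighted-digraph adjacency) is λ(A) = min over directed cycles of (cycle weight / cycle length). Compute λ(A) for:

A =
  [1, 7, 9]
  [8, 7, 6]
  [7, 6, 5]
λ(A) = 1

Enumerate directed cycles and compute their means (weight / length). Sample:
  cycle 0 → 0: weight = 1, length = 1, mean = 1/1 ≈ 1.000
  cycle 1 → 1: weight = 7, length = 1, mean = 7/1 ≈ 7.000
  cycle 2 → 2: weight = 5, length = 1, mean = 5/1 ≈ 5.000
  cycle 0 → 1 → 0: weight = 15, length = 2, mean = 15/2 ≈ 7.500
  cycle 0 → 2 → 0: weight = 16, length = 2, mean = 16/2 ≈ 8.000
  cycle 1 → 0 → 1: weight = 15, length = 2, mean = 15/2 ≈ 7.500
Minimum mean = 1.000, attained e.g. along the cycle 0 → 0 with weight 1 and length 1. So λ(A) = 1/1 = 1.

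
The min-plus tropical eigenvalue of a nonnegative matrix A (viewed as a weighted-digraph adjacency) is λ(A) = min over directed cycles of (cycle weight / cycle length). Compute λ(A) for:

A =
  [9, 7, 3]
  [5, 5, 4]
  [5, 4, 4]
λ(A) = 4

Enumerate directed cycles and compute their means (weight / length). Sample:
  cycle 0 → 0: weight = 9, length = 1, mean = 9/1 ≈ 9.000
  cycle 1 → 1: weight = 5, length = 1, mean = 5/1 ≈ 5.000
  cycle 2 → 2: weight = 4, length = 1, mean = 4/1 ≈ 4.000
  cycle 0 → 1 → 0: weight = 12, length = 2, mean = 12/2 ≈ 6.000
  cycle 0 → 2 → 0: weight = 8, length = 2, mean = 8/2 ≈ 4.000
  cycle 1 → 0 → 1: weight = 12, length = 2, mean = 12/2 ≈ 6.000
Minimum mean = 4.000, attained e.g. along the cycle 2 → 2 with weight 4 and length 1. So λ(A) = 4/1 = 4.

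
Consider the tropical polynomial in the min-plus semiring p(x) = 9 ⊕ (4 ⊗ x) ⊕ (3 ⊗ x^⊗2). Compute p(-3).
p(-3) = -3

A tropical monomial a ⊗ x^⊗i evaluates to a + i · x. Evaluating each term at x = -3:
  Term 0 contributes 9 + 0 · -3 = 9
  Term 1 contributes 4 + 1 · -3 = 1
  Term 2 contributes 3 + 2 · -3 = -3
p(-3) = ⊕ of these = min[9, 1, -3] = -3.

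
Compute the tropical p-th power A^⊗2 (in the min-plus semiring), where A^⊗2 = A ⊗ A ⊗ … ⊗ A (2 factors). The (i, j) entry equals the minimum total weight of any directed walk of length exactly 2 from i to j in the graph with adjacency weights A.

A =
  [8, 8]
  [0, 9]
A^⊗2 =
  [8, 16]
  [8, 8]

Each entry (A^⊗2)_ij equals the minimum over all length-2 walks i = v_0 → v_1 → … → v_2 = j of Σ_t A[v_t][v_{t+1}]. For example, for (i, j) = (0, 1) we minimise over 2 possible intermediate vertex sequences; the minimum is 16, attained along the walk 0 → 0 → 1.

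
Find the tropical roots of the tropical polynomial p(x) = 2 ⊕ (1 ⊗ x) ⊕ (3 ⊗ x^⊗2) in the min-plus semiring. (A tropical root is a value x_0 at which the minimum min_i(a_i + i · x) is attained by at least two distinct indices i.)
Roots: {-2, 1}

Each tropical root is a break point of the lower envelope of the lines y = a_i + i · x (there are 3 lines, with slopes 0, 1, ..., 2). Only the lines that attain the minimum somewhere contribute to roots; other lines are dominated. Here the surviving (envelope) indices are i = 2, i = 1, i = 0.
Intersections between consecutive envelope lines give the roots: for adjacent envelope indices i < j the intersection is x = (a_i − a_j) / (j − i). Reading off the sorted break points: {-2, 1}.
Verification: at each break x_0, at least two indices attain the minimum of min_i(a_i + i · x_0).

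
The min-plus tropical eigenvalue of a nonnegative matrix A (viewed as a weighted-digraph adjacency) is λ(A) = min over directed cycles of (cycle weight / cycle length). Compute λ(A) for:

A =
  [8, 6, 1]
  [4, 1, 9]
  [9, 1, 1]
λ(A) = 1

Enumerate directed cycles and compute their means (weight / length). Sample:
  cycle 0 → 0: weight = 8, length = 1, mean = 8/1 ≈ 8.000
  cycle 1 → 1: weight = 1, length = 1, mean = 1/1 ≈ 1.000
  cycle 2 → 2: weight = 1, length = 1, mean = 1/1 ≈ 1.000
  cycle 0 → 1 → 0: weight = 10, length = 2, mean = 10/2 ≈ 5.000
  cycle 0 → 2 → 0: weight = 10, length = 2, mean = 10/2 ≈ 5.000
  cycle 1 → 0 → 1: weight = 10, length = 2, mean = 10/2 ≈ 5.000
Minimum mean = 1.000, attained e.g. along the cycle 1 → 1 with weight 1 and length 1. So λ(A) = 1/1 = 1.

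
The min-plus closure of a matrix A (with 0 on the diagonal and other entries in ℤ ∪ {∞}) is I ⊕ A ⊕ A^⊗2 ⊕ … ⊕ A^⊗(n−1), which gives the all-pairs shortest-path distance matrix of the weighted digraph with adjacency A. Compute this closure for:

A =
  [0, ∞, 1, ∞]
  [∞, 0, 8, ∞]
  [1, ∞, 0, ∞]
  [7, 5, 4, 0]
Closure =
  [0, ∞, 1, ∞]
  [9, 0, 8, ∞]
  [1, ∞, 0, ∞]
  [5, 5, 4, 0]

This is the Floyd-Warshall all-pairs shortest-path computation. For each intermediate vertex k = 0, 1, …, 3, update dist[i][j] ← min(dist[i][j], dist[i][k] + dist[k][j]). The final matrix gives, for each (i, j), the minimum total weight of any directed path from i to j (possibly empty when i = j).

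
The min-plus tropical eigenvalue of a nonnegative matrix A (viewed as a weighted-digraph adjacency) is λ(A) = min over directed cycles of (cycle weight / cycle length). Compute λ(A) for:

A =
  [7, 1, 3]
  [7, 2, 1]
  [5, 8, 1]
λ(A) = 1

Enumerate directed cycles and compute their means (weight / length). Sample:
  cycle 0 → 0: weight = 7, length = 1, mean = 7/1 ≈ 7.000
  cycle 1 → 1: weight = 2, length = 1, mean = 2/1 ≈ 2.000
  cycle 2 → 2: weight = 1, length = 1, mean = 1/1 ≈ 1.000
  cycle 0 → 1 → 0: weight = 8, length = 2, mean = 8/2 ≈ 4.000
  cycle 0 → 2 → 0: weight = 8, length = 2, mean = 8/2 ≈ 4.000
  cycle 1 → 0 → 1: weight = 8, length = 2, mean = 8/2 ≈ 4.000
Minimum mean = 1.000, attained e.g. along the cycle 2 → 2 with weight 1 and length 1. So λ(A) = 1/1 = 1.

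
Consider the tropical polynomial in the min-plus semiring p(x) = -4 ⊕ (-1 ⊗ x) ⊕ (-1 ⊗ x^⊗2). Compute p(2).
p(2) = -4

A tropical monomial a ⊗ x^⊗i evaluates to a + i · x. Evaluating each term at x = 2:
  Term 0 contributes -4 + 0 · 2 = -4
  Term 1 contributes -1 + 1 · 2 = 1
  Term 2 contributes -1 + 2 · 2 = 3
p(2) = ⊕ of these = min[-4, 1, 3] = -4.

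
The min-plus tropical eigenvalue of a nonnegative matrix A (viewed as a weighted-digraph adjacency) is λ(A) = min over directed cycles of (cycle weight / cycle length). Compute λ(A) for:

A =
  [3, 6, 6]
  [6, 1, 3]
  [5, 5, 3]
λ(A) = 1

Enumerate directed cycles and compute their means (weight / length). Sample:
  cycle 0 → 0: weight = 3, length = 1, mean = 3/1 ≈ 3.000
  cycle 1 → 1: weight = 1, length = 1, mean = 1/1 ≈ 1.000
  cycle 2 → 2: weight = 3, length = 1, mean = 3/1 ≈ 3.000
  cycle 0 → 1 → 0: weight = 12, length = 2, mean = 12/2 ≈ 6.000
  cycle 0 → 2 → 0: weight = 11, length = 2, mean = 11/2 ≈ 5.500
  cycle 1 → 0 → 1: weight = 12, length = 2, mean = 12/2 ≈ 6.000
Minimum mean = 1.000, attained e.g. along the cycle 1 → 1 with weight 1 and length 1. So λ(A) = 1/1 = 1.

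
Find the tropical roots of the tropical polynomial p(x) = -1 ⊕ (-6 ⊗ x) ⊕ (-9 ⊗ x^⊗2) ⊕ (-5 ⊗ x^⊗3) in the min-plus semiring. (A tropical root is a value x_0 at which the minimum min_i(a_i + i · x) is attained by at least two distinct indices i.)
Roots: {-4, 3, 5}

Each tropical root is a break point of the lower envelope of the lines y = a_i + i · x (there are 4 lines, with slopes 0, 1, ..., 3). Only the lines that attain the minimum somewhere contribute to roots; other lines are dominated. Here the surviving (envelope) indices are i = 3, i = 2, i = 1, i = 0.
Intersections between consecutive envelope lines give the roots: for adjacent envelope indices i < j the intersection is x = (a_i − a_j) / (j − i). Reading off the sorted break points: {-4, 3, 5}.
Verification: at each break x_0, at least two indices attain the minimum of min_i(a_i + i · x_0).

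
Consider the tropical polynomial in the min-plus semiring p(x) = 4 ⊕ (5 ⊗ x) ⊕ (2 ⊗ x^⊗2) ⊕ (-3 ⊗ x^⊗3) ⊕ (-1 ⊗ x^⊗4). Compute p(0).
p(0) = -3

A tropical monomial a ⊗ x^⊗i evaluates to a + i · x. Evaluating each term at x = 0:
  Term 0 contributes 4 + 0 · 0 = 4
  Term 1 contributes 5 + 1 · 0 = 5
  Term 2 contributes 2 + 2 · 0 = 2
  Term 3 contributes -3 + 3 · 0 = -3
  Term 4 contributes -1 + 4 · 0 = -1
p(0) = ⊕ of these = min[4, 5, 2, -3, -1] = -3.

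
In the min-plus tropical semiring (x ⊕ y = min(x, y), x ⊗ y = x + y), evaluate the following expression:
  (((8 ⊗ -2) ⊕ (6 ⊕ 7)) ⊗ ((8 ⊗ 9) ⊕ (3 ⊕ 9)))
(((8 ⊗ -2) ⊕ (6 ⊕ 7)) ⊗ ((8 ⊗ 9) ⊕ (3 ⊕ 9))) = 9

Expand innermost to outermost. Recall ⊕ takes the minimum of its arguments and ⊗ takes their sum. Working out the expression (((8 ⊗ -2) ⊕ (6 ⊕ 7)) ⊗ ((8 ⊗ 9) ⊕ (3 ⊕ 9))) gives 9.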